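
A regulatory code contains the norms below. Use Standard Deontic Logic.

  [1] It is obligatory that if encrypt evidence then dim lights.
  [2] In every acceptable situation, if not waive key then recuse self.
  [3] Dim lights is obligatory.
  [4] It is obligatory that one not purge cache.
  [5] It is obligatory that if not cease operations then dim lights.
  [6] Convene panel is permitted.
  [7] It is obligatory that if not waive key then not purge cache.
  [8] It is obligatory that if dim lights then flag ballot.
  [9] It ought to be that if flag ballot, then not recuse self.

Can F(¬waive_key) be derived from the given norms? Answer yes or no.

Yes

Premise 3 states O(dim_lights) outright.
From O(dim_lights) and premise 8, O(dim_lights → flag_ballot), we obtain O(flag_ballot).
With premise 9, O(flag_ballot → ¬recuse_self), the K-axiom yields O(¬recuse_self).
The contrapositive of premise 2 (O(¬waive_key → recuse_self)) is O(¬recuse_self → waive_key), and O(¬recuse_self) is already established, so O(waive_key).
Premises 1, 4, 5, 6, 7 do not contribute to this derivation.
So O(waive_key) holds, i.e. F(¬waive_key). The claim follows.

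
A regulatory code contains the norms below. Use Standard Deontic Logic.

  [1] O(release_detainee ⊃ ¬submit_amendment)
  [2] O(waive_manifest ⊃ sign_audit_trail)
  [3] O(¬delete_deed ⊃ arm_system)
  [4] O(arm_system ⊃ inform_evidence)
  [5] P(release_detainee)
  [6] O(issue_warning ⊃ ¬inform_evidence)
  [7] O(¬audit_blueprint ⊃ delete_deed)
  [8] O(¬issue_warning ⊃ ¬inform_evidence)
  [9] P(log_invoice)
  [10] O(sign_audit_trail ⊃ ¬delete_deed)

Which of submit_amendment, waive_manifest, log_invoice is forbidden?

Premises 8 and 6 are O(¬issue_warning ⊃ ¬inform_evidence) and O(issue_warning ⊃ ¬inform_evidence); every ideal world satisfies ¬issue_warning or issue_warning, so in either case ¬inform_evidence holds — hence O(¬inform_evidence).
The contrapositive of premise 4 (O(arm_system ⊃ inform_evidence)) is O(¬inform_evidence ⊃ ¬arm_system), and O(¬inform_evidence) is already established, so O(¬arm_system).
The contrapositive of premise 3 (O(¬delete_deed ⊃ arm_system)) is O(¬arm_system ⊃ delete_deed), and O(¬arm_system) is already established, so O(delete_deed).
Premise 10, O(sign_audit_trail ⊃ ¬delete_deed), contraposes to O(delete_deed ⊃ ¬sign_audit_trail); with O(delete_deed) we get O(¬sign_audit_trail).
The contrapositive of premise 2 (O(waive_manifest ⊃ sign_audit_trail)) is O(¬sign_audit_trail ⊃ ¬waive_manifest), and O(¬sign_audit_trail) is already established, so O(¬waive_manifest).
So O(¬waive_manifest) holds, i.e. waive_manifest is forbidden. None of the other listed options is forbidden under the premises.

waive_manifest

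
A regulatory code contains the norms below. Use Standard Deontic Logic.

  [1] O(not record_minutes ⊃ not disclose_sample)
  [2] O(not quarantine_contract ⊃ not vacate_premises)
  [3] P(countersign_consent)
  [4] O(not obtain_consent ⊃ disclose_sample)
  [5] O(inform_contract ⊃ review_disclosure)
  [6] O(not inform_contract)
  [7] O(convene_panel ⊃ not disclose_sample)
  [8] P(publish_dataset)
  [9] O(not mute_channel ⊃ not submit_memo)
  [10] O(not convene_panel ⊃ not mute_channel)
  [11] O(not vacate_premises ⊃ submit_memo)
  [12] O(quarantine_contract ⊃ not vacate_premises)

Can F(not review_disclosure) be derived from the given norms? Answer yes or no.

Premise 5 is O(inform_contract ⊃ review_disclosure), but O(inform_contract) is not derivable from the premises, so it does not yield O(review_disclosure).
No other premise forces O(review_disclosure). An ideal world satisfying every premise can still have not review_disclosure true, so F(not review_disclosure) is not derivable.

No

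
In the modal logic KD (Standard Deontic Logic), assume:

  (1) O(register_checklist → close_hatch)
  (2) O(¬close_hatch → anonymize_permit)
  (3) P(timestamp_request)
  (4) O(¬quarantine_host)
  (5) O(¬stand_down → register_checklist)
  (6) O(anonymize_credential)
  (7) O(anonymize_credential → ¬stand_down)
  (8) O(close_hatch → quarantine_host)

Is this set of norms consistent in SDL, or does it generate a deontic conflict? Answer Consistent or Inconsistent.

Inconsistent

Premise 6 states O(anonymize_credential) outright.
From O(anonymize_credential) and premise 7, O(anonymize_credential → ¬stand_down), we obtain O(¬stand_down).
Premise 5 is O(¬stand_down → register_checklist); since O(¬stand_down), deontic closure gives O(register_checklist).
With premise 1, O(register_checklist → close_hatch), the K-axiom yields O(close_hatch).
From O(close_hatch) and premise 8, O(close_hatch → quarantine_host), we obtain O(quarantine_host).
But premise 4 directly asserts O(¬quarantine_host).
We now have both O(quarantine_host) and O(¬quarantine_host) — quarantine_host is simultaneously obligatory and forbidden, violating the D-axiom.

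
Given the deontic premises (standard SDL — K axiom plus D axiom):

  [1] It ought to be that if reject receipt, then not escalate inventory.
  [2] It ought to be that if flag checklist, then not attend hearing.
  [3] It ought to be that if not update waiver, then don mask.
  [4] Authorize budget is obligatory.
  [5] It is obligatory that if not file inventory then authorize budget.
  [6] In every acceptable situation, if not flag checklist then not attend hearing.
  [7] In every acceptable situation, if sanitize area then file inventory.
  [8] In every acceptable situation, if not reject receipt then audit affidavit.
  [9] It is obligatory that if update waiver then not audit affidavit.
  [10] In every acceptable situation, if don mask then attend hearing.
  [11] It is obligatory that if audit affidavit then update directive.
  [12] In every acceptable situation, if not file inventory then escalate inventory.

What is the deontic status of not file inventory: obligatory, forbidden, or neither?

Forbidden

Premises 6 and 2 are O(¬flag_checklist → ¬attend_hearing) and O(flag_checklist → ¬attend_hearing); every ideal world satisfies ¬flag_checklist or flag_checklist, so in either case ¬attend_hearing holds — hence O(¬attend_hearing).
Premise 10, O(don_mask → attend_hearing), contraposes to O(¬attend_hearing → ¬don_mask); with O(¬attend_hearing) we get O(¬don_mask).
The contrapositive of premise 3 (O(¬update_waiver → don_mask)) is O(¬don_mask → update_waiver), and O(¬don_mask) is already established, so O(update_waiver).
Premise 9 is O(update_waiver → ¬audit_affidavit); since O(update_waiver), deontic closure gives O(¬audit_affidavit).
Premise 8 is O(¬reject_receipt → audit_affidavit); contrapositively O(¬audit_affidavit → reject_receipt). Since O(¬audit_affidavit) holds, K gives O(reject_receipt).
With premise 1, O(reject_receipt → ¬escalate_inventory), the K-axiom yields O(¬escalate_inventory).
Premise 12 is O(¬file_inventory → escalate_inventory); contrapositively O(¬escalate_inventory → file_inventory). Since O(¬escalate_inventory) holds, K gives O(file_inventory).
Premises 4, 5, 7, 11 do not contribute to this derivation.
Thus O(file_inventory), which is F(¬file_inventory): ¬file_inventory is forbidden.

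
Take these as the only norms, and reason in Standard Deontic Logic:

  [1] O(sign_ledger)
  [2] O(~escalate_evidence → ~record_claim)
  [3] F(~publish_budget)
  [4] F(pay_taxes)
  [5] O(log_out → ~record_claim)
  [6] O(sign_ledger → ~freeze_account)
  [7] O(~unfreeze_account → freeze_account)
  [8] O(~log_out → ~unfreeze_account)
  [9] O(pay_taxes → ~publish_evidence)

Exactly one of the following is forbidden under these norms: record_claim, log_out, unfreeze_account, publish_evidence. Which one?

Premise 1 states O(sign_ledger) outright.
With premise 6, O(sign_ledger → ~freeze_account), the K-axiom yields O(~freeze_account).
The contrapositive of premise 7 (O(~unfreeze_account → freeze_account)) is O(~freeze_account → unfreeze_account), and O(~freeze_account) is already established, so O(unfreeze_account).
Premise 8, O(~log_out → ~unfreeze_account), contraposes to O(unfreeze_account → log_out); with O(unfreeze_account) we get O(log_out).
Applying K to premise 5 (O(log_out → ~record_claim)) and O(log_out) yields O(~record_claim).
So O(~record_claim) holds, i.e. record_claim is forbidden. None of the other listed options is forbidden under the premises.

record_claim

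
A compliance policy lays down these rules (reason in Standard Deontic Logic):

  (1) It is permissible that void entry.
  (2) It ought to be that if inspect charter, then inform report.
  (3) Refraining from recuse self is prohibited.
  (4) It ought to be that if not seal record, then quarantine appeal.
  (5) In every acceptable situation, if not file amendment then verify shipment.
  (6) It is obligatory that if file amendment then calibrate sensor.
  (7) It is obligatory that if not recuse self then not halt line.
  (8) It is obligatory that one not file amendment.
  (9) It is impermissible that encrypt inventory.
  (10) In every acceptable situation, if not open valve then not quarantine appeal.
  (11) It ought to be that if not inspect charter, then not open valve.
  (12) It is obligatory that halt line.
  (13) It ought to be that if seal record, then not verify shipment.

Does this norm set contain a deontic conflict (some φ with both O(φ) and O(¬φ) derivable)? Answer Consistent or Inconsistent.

Consistent

Premise 7 is O(¬recuse_self → ¬halt_line), but O(¬recuse_self) is not derivable from the premises, so it does not yield O(¬halt_line).
So O(¬halt_line) is not derivable, and the apparent clash with O(halt_line) does not arise.
A world satisfying every obligation exists (e.g. calibrate_sensor=false, encrypt_inventory=false, file_amendment=false, halt_line=true, inform_report=true, inspect_charter=true, open_valve=true, quarantine_appeal=true, recuse_self=true, seal_record=false, verify_shipment=true, void_entry=false); no atom is both obligatory and forbidden, so the set is consistent.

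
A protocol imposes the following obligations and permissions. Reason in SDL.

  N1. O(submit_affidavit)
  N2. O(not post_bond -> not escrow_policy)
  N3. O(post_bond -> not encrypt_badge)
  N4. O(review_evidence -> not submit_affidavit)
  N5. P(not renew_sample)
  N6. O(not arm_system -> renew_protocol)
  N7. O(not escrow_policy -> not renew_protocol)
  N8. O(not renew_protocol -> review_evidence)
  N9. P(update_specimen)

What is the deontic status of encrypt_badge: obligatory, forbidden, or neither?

Premise 1 gives O(submit_affidavit).
The contrapositive of premise 4 (O(review_evidence -> not submit_affidavit)) is O(submit_affidavit -> not review_evidence), and O(submit_affidavit) is already established, so O(not review_evidence).
The contrapositive of premise 8 (O(not renew_protocol -> review_evidence)) is O(not review_evidence -> renew_protocol), and O(not review_evidence) is already established, so O(renew_protocol).
The contrapositive of premise 7 (O(not escrow_policy -> not renew_protocol)) is O(renew_protocol -> escrow_policy), and O(renew_protocol) is already established, so O(escrow_policy).
The contrapositive of premise 2 (O(not post_bond -> not escrow_policy)) is O(escrow_policy -> post_bond), and O(escrow_policy) is already established, so O(post_bond).
With premise 3, O(post_bond -> not encrypt_badge), the K-axiom yields O(not encrypt_badge).
Premises 5, 6, 9 do not contribute to this derivation.
Thus O(not encrypt_badge), which is F(encrypt_badge): encrypt_badge is forbidden.

Forbidden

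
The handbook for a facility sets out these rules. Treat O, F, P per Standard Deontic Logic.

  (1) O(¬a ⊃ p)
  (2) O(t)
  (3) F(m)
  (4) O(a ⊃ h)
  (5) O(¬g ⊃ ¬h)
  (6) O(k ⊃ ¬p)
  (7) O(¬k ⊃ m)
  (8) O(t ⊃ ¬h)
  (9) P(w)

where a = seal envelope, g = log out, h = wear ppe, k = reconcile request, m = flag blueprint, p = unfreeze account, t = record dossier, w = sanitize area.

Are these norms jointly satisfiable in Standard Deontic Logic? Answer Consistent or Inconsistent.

From premise 2 we have O(t).
With premise 8, O(t ⊃ ¬h), the K-axiom yields O(¬h).
Premise 4, O(a ⊃ h), contraposes to O(¬h ⊃ ¬a); with O(¬h) we get O(¬a).
With premise 1, O(¬a ⊃ p), the K-axiom yields O(p).
The contrapositive of premise 6 (O(k ⊃ ¬p)) is O(p ⊃ ¬k), and O(p) is already established, so O(¬k).
From O(¬k) and premise 7, O(¬k ⊃ m), we obtain O(m).
However, F(m) at premise 3 amounts to O(¬m).
We now have both O(m) and O(¬m) — m is simultaneously obligatory and forbidden, violating the D-axiom.

Inconsistent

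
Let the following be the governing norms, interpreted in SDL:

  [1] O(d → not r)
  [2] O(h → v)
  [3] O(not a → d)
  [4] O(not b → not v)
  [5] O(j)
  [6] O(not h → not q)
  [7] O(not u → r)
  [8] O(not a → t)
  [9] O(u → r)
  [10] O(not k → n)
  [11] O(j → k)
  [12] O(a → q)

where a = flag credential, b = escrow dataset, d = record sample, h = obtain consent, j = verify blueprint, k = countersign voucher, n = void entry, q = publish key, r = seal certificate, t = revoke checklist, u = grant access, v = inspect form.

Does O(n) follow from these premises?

Premise 10 is O(not k → n), but O(not k) is not derivable from the premises, so it does not yield O(n).
No other premise forces O(n). An ideal world satisfying every premise can still have n false, so O(n) is not derivable.

No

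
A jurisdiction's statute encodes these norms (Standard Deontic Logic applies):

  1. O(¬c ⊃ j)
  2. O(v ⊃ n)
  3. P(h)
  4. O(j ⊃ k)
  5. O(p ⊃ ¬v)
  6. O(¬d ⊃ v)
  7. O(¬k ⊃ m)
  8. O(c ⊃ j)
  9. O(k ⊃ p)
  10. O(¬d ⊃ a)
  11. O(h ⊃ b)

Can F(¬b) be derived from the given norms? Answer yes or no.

Premise 11 is O(h ⊃ b), but O(h) is not derivable from the premises (the permission P(h) asserts only ¬O(¬h), not O(h)), so it does not yield O(b).
No other premise forces O(b). An ideal world satisfying every premise can still have ¬b true, so F(¬b) is not derivable.

No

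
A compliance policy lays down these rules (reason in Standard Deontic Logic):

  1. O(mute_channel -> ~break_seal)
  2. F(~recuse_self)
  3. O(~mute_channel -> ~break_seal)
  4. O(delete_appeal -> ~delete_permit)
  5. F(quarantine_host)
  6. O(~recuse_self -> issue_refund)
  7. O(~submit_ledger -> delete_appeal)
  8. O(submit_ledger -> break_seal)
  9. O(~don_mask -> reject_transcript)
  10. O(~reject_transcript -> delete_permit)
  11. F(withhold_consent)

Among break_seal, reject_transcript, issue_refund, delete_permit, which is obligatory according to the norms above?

reject_transcript

By case analysis on ~mute_channel: premise 3 gives O(~mute_channel -> ~break_seal) and premise 1 gives O(mute_channel -> ~break_seal), so O(~break_seal) either way.
Premise 8, O(submit_ledger -> break_seal), contraposes to O(~break_seal -> ~submit_ledger); with O(~break_seal) we get O(~submit_ledger).
Applying K to premise 7 (O(~submit_ledger -> delete_appeal)) and O(~submit_ledger) yields O(delete_appeal).
Premise 4 is O(delete_appeal -> ~delete_permit); since O(delete_appeal), deontic closure gives O(~delete_permit).
Premise 10, O(~reject_transcript -> delete_permit), contraposes to O(~delete_permit -> reject_transcript); with O(~delete_permit) we get O(reject_transcript).
So O(reject_transcript) holds — reject_transcript is obligatory. None of the other listed options is made obligatory by any chain of premises.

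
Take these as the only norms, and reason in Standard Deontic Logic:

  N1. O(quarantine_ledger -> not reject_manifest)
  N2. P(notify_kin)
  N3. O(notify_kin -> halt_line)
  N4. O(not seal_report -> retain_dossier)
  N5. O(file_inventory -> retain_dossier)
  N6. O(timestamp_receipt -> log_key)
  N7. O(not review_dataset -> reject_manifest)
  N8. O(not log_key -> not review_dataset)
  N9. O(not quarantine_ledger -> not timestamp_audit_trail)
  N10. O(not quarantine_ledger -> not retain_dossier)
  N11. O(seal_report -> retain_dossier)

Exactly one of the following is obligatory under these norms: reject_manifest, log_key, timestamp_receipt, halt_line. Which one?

Premises 11 and 4 cover both cases: O(seal_report -> retain_dossier) and O(not seal_report -> retain_dossier). Since seal_report ∨ not seal_report is a tautology, O(retain_dossier) follows.
Premise 10, O(not quarantine_ledger -> not retain_dossier), contraposes to O(retain_dossier -> quarantine_ledger); with O(retain_dossier) we get O(quarantine_ledger).
With premise 1, O(quarantine_ledger -> not reject_manifest), the K-axiom yields O(not reject_manifest).
The contrapositive of premise 7 (O(not review_dataset -> reject_manifest)) is O(not reject_manifest -> review_dataset), and O(not reject_manifest) is already established, so O(review_dataset).
Premise 8, O(not log_key -> not review_dataset), contraposes to O(review_dataset -> log_key); with O(review_dataset) we get O(log_key).
So O(log_key) holds — log_key is obligatory. None of the other listed options is made obligatory by any chain of premises.

log_key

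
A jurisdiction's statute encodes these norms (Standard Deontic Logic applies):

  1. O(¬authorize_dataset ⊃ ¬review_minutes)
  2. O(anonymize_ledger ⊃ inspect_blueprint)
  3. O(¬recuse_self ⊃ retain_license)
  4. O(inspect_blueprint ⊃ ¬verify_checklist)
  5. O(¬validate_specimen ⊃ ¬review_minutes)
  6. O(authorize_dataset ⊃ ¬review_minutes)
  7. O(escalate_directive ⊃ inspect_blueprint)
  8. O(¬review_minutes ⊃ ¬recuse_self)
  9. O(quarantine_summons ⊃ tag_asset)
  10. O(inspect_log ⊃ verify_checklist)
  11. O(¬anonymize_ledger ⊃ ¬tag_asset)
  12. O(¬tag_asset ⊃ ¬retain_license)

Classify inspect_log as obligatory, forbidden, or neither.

Premises 1 and 6 cover both cases: O(¬authorize_dataset ⊃ ¬review_minutes) and O(authorize_dataset ⊃ ¬review_minutes). Since ¬authorize_dataset ∨ authorize_dataset is a tautology, O(¬review_minutes) follows.
Applying K to premise 8 (O(¬review_minutes ⊃ ¬recuse_self)) and O(¬review_minutes) yields O(¬recuse_self).
Applying K to premise 3 (O(¬recuse_self ⊃ retain_license)) and O(¬recuse_self) yields O(retain_license).
Premise 12 is O(¬tag_asset ⊃ ¬retain_license); contrapositively O(retain_license ⊃ tag_asset). Since O(retain_license) holds, K gives O(tag_asset).
Premise 11 is O(¬anonymize_ledger ⊃ ¬tag_asset); contrapositively O(tag_asset ⊃ anonymize_ledger). Since O(tag_asset) holds, K gives O(anonymize_ledger).
Applying K to premise 2 (O(anonymize_ledger ⊃ inspect_blueprint)) and O(anonymize_ledger) yields O(inspect_blueprint).
Premise 4 is O(inspect_blueprint ⊃ ¬verify_checklist); since O(inspect_blueprint), deontic closure gives O(¬verify_checklist).
Premise 10 is O(inspect_log ⊃ verify_checklist); contrapositively O(¬verify_checklist ⊃ ¬inspect_log). Since O(¬verify_checklist) holds, K gives O(¬inspect_log).
Premises 5, 7, 9 do not contribute to this derivation.
Thus O(¬inspect_log), which is F(inspect_log): inspect_log is forbidden.

Forbidden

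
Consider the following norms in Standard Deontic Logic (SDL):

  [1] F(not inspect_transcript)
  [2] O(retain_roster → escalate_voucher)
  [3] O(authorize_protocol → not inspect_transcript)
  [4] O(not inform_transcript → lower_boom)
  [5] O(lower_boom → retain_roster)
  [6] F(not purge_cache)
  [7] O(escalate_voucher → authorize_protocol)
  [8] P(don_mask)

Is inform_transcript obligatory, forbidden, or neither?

Premise 1, F(not inspect_transcript), is equivalent to O(inspect_transcript).
Premise 3, O(authorize_protocol → not inspect_transcript), contraposes to O(inspect_transcript → not authorize_protocol); with O(inspect_transcript) we get O(not authorize_protocol).
The contrapositive of premise 7 (O(escalate_voucher → authorize_protocol)) is O(not authorize_protocol → not escalate_voucher), and O(not authorize_protocol) is already established, so O(not escalate_voucher).
Premise 2, O(retain_roster → escalate_voucher), contraposes to O(not escalate_voucher → not retain_roster); with O(not escalate_voucher) we get O(not retain_roster).
Premise 5, O(lower_boom → retain_roster), contraposes to O(not retain_roster → not lower_boom); with O(not retain_roster) we get O(not lower_boom).
Premise 4 is O(not inform_transcript → lower_boom); contrapositively O(not lower_boom → inform_transcript). Since O(not lower_boom) holds, K gives O(inform_transcript).
Premises 6, 8 do not contribute to this derivation.
Hence inform_transcript is obligatory.

Obligatory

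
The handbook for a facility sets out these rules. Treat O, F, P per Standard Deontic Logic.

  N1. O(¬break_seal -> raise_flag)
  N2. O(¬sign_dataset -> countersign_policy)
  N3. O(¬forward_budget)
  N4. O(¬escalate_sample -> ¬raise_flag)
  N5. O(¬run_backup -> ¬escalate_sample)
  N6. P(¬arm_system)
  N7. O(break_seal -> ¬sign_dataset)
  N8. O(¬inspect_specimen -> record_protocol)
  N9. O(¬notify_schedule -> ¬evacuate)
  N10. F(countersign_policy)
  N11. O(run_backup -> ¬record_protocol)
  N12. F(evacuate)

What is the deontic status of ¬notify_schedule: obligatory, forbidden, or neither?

Neither

Premise 9 is O(¬notify_schedule -> ¬evacuate); even if O(¬evacuate) held, inferring O(¬notify_schedule) would be affirming the consequent — invalid.
No premise or chain of K-axiom applications forces O(¬notify_schedule), and none forces O(notify_schedule). So ¬notify_schedule is neither obligatory nor forbidden under these norms.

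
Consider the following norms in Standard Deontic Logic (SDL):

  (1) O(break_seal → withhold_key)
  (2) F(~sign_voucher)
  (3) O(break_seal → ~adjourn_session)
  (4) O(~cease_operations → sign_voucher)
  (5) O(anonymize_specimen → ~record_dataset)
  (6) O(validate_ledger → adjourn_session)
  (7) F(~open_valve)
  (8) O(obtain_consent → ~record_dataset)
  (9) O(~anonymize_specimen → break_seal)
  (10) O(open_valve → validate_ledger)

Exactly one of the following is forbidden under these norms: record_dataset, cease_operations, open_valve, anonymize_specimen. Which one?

F(~open_valve) at premise 7 means O(open_valve).
Premise 10 is O(open_valve → validate_ledger); since O(open_valve), deontic closure gives O(validate_ledger).
Premise 6 is O(validate_ledger → adjourn_session); since O(validate_ledger), deontic closure gives O(adjourn_session).
The contrapositive of premise 3 (O(break_seal → ~adjourn_session)) is O(adjourn_session → ~break_seal), and O(adjourn_session) is already established, so O(~break_seal).
Premise 9 is O(~anonymize_specimen → break_seal); contrapositively O(~break_seal → anonymize_specimen). Since O(~break_seal) holds, K gives O(anonymize_specimen).
Applying K to premise 5 (O(anonymize_specimen → ~record_dataset)) and O(anonymize_specimen) yields O(~record_dataset).
So O(~record_dataset) holds, i.e. record_dataset is forbidden. None of the other listed options is forbidden under the premises.

record_dataset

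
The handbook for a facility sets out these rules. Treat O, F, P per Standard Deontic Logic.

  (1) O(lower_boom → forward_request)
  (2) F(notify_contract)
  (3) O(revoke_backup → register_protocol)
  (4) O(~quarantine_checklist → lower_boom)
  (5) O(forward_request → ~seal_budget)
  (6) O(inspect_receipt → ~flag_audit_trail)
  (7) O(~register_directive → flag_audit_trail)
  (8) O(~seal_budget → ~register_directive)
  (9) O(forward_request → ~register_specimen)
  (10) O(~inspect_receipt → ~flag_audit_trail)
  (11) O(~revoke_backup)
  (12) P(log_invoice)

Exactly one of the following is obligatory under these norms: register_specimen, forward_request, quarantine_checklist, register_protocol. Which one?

quarantine_checklist

Premises 6 and 10 are O(inspect_receipt → ~flag_audit_trail) and O(~inspect_receipt → ~flag_audit_trail); every ideal world satisfies inspect_receipt or ~inspect_receipt, so in either case ~flag_audit_trail holds — hence O(~flag_audit_trail).
Premise 7 is O(~register_directive → flag_audit_trail); contrapositively O(~flag_audit_trail → register_directive). Since O(~flag_audit_trail) holds, K gives O(register_directive).
Premise 8 is O(~seal_budget → ~register_directive); contrapositively O(register_directive → seal_budget). Since O(register_directive) holds, K gives O(seal_budget).
Premise 5, O(forward_request → ~seal_budget), contraposes to O(seal_budget → ~forward_request); with O(seal_budget) we get O(~forward_request).
The contrapositive of premise 1 (O(lower_boom → forward_request)) is O(~forward_request → ~lower_boom), and O(~forward_request) is already established, so O(~lower_boom).
Premise 4, O(~quarantine_checklist → lower_boom), contraposes to O(~lower_boom → quarantine_checklist); with O(~lower_boom) we get O(quarantine_checklist).
So O(quarantine_checklist) holds — quarantine_checklist is obligatory. None of the other listed options is made obligatory by any chain of premises.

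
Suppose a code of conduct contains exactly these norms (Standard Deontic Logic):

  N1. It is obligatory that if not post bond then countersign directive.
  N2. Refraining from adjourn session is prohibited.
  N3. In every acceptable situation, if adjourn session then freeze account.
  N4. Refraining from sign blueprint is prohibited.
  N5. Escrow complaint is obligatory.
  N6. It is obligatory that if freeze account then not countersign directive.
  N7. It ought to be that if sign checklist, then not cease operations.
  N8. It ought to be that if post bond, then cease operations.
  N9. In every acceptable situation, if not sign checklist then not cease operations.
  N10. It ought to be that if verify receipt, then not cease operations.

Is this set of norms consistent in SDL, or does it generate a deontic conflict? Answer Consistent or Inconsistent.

Inconsistent

By case analysis on ¬sign_checklist: premise 9 gives O(¬sign_checklist → ¬cease_operations) and premise 7 gives O(sign_checklist → ¬cease_operations), so O(¬cease_operations) either way.
Premise 8, O(post_bond → cease_operations), contraposes to O(¬cease_operations → ¬post_bond); with O(¬cease_operations) we get O(¬post_bond).
From O(¬post_bond) and premise 1, O(¬post_bond → countersign_directive), we obtain O(countersign_directive).
The contrapositive of premise 6 (O(freeze_account → ¬countersign_directive)) is O(countersign_directive → ¬freeze_account), and O(countersign_directive) is already established, so O(¬freeze_account).
The contrapositive of premise 3 (O(adjourn_session → freeze_account)) is O(¬freeze_account → ¬adjourn_session), and O(¬freeze_account) is already established, so O(¬adjourn_session).
However, F(¬adjourn_session) at premise 2 amounts to O(adjourn_session).
We now have both O(¬adjourn_session) and O(adjourn_session) — adjourn_session is simultaneously obligatory and forbidden, violating the D-axiom.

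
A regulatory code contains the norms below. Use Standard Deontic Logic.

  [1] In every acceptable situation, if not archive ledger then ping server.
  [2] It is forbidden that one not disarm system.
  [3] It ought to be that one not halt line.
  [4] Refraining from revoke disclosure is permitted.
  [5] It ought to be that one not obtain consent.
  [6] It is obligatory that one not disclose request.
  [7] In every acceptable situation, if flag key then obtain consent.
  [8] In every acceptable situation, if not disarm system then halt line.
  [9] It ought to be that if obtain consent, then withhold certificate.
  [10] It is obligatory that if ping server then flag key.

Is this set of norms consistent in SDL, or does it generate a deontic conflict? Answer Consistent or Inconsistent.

Consistent

Premise 8 is O(¬disarm_system → halt_line), but O(¬disarm_system) is not derivable from the premises, so it does not yield O(halt_line).
So O(halt_line) is not derivable, and the apparent clash with O(¬halt_line) does not arise.
A world satisfying every obligation exists (e.g. archive_ledger=true, disarm_system=true, disclose_request=false, flag_key=false, halt_line=false, obtain_consent=false, ping_server=false, revoke_disclosure=false, withhold_certificate=false); no atom is both obligatory and forbidden, so the set is consistent.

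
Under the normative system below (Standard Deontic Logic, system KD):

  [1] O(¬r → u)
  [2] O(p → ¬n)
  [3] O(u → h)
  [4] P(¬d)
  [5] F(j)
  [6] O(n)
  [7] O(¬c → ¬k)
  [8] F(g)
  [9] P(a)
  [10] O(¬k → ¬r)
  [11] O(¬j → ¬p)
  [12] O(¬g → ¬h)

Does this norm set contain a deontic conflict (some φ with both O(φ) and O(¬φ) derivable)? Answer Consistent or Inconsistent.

Premise 2 is O(p → ¬n), but O(p) is not derivable from the premises, so it does not yield O(¬n).
So O(¬n) is not derivable, and the apparent clash with O(n) does not arise.
A world satisfying every obligation exists (e.g. a=false, c=true, d=false, g=false, h=false, j=false, k=true, n=true, p=false, r=true, u=false); no atom is both obligatory and forbidden, so the set is consistent.

Consistent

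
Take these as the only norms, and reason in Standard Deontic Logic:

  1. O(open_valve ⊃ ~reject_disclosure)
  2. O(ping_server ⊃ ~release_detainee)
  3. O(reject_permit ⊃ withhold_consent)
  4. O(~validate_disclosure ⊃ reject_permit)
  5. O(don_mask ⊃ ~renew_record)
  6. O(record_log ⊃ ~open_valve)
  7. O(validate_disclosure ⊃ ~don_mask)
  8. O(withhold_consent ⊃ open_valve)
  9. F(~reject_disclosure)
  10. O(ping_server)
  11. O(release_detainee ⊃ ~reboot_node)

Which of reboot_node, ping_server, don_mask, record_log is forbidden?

Premise 9 is F(~reject_disclosure), i.e. O(reject_disclosure).
Premise 1, O(open_valve ⊃ ~reject_disclosure), contraposes to O(reject_disclosure ⊃ ~open_valve); with O(reject_disclosure) we get O(~open_valve).
Premise 8, O(withhold_consent ⊃ open_valve), contraposes to O(~open_valve ⊃ ~withhold_consent); with O(~open_valve) we get O(~withhold_consent).
The contrapositive of premise 3 (O(reject_permit ⊃ withhold_consent)) is O(~withhold_consent ⊃ ~reject_permit), and O(~withhold_consent) is already established, so O(~reject_permit).
Premise 4 is O(~validate_disclosure ⊃ reject_permit); contrapositively O(~reject_permit ⊃ validate_disclosure). Since O(~reject_permit) holds, K gives O(validate_disclosure).
Applying K to premise 7 (O(validate_disclosure ⊃ ~don_mask)) and O(validate_disclosure) yields O(~don_mask).
So O(~don_mask) holds, i.e. don_mask is forbidden. None of the other listed options is forbidden under the premises.

don_mask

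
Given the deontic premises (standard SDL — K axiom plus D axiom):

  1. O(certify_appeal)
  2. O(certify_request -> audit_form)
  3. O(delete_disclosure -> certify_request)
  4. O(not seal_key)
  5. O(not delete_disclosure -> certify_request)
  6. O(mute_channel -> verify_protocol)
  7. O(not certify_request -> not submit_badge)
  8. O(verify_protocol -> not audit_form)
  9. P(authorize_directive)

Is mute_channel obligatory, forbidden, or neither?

Forbidden

Premises 3 and 5 cover both cases: O(delete_disclosure -> certify_request) and O(not delete_disclosure -> certify_request). Since delete_disclosure ∨ not delete_disclosure is a tautology, O(certify_request) follows.
With premise 2, O(certify_request -> audit_form), the K-axiom yields O(audit_form).
Premise 8 is O(verify_protocol -> not audit_form); contrapositively O(audit_form -> not verify_protocol). Since O(audit_form) holds, K gives O(not verify_protocol).
Premise 6 is O(mute_channel -> verify_protocol); contrapositively O(not verify_protocol -> not mute_channel). Since O(not verify_protocol) holds, K gives O(not mute_channel).
Premises 1, 4, 7, 9 do not contribute to this derivation.
Thus O(not mute_channel), which is F(mute_channel): mute_channel is forbidden.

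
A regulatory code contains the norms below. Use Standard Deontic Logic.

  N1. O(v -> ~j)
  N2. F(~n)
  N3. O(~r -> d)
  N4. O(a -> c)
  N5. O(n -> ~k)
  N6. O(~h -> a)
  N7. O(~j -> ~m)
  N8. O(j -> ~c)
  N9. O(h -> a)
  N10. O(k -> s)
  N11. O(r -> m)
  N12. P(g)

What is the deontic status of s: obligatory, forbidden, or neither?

Neither

Premise 10 is O(k -> s), but O(k) is not derivable from the premises, so it does not yield O(s).
No premise or chain of K-axiom applications forces O(s), and none forces O(~s). So s is neither obligatory nor forbidden under these norms.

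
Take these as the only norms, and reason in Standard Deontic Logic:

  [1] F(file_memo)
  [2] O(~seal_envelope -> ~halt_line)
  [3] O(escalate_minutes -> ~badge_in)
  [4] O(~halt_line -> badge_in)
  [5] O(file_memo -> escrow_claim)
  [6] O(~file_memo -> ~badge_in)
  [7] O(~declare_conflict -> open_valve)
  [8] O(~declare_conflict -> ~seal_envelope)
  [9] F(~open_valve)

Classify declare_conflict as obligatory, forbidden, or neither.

Obligatory

Premise 1 is F(file_memo), i.e. O(~file_memo).
From O(~file_memo) and premise 6, O(~file_memo -> ~badge_in), we obtain O(~badge_in).
Premise 4, O(~halt_line -> badge_in), contraposes to O(~badge_in -> halt_line); with O(~badge_in) we get O(halt_line).
The contrapositive of premise 2 (O(~seal_envelope -> ~halt_line)) is O(halt_line -> seal_envelope), and O(halt_line) is already established, so O(seal_envelope).
The contrapositive of premise 8 (O(~declare_conflict -> ~seal_envelope)) is O(seal_envelope -> declare_conflict), and O(seal_envelope) is already established, so O(declare_conflict).
Premises 3, 5, 7, 9 do not contribute to this derivation.
Hence declare_conflict is obligatory.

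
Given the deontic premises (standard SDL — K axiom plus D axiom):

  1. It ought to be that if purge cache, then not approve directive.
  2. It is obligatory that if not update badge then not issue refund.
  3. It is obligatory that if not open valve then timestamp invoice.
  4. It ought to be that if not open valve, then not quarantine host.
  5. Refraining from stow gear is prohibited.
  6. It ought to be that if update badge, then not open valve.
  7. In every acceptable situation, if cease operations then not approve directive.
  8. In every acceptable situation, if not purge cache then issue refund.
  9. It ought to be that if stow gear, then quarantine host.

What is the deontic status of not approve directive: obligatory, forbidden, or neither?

Premise 5, F(¬stow_gear), is equivalent to O(stow_gear).
With premise 9, O(stow_gear → quarantine_host), the K-axiom yields O(quarantine_host).
Premise 4 is O(¬open_valve → ¬quarantine_host); contrapositively O(quarantine_host → open_valve). Since O(quarantine_host) holds, K gives O(open_valve).
Premise 6 is O(update_badge → ¬open_valve); contrapositively O(open_valve → ¬update_badge). Since O(open_valve) holds, K gives O(¬update_badge).
Applying K to premise 2 (O(¬update_badge → ¬issue_refund)) and O(¬update_badge) yields O(¬issue_refund).
Premise 8 is O(¬purge_cache → issue_refund); contrapositively O(¬issue_refund → purge_cache). Since O(¬issue_refund) holds, K gives O(purge_cache).
From O(purge_cache) and premise 1, O(purge_cache → ¬approve_directive), we obtain O(¬approve_directive).
Premises 3, 7 do not contribute to this derivation.
Hence ¬approve_directive is obligatory.

Obligatory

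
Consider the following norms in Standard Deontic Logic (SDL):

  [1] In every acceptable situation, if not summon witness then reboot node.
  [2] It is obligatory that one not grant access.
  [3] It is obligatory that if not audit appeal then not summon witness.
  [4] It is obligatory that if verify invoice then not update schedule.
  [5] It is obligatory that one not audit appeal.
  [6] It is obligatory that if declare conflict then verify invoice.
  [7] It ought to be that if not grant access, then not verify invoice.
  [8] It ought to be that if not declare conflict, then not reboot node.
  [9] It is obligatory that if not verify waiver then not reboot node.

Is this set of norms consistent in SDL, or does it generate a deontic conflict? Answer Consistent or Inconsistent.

Premise 2 gives O(¬grant_access).
Applying K to premise 7 (O(¬grant_access → ¬verify_invoice)) and O(¬grant_access) yields O(¬verify_invoice).
Premise 6 is O(declare_conflict → verify_invoice); contrapositively O(¬verify_invoice → ¬declare_conflict). Since O(¬verify_invoice) holds, K gives O(¬declare_conflict).
With premise 8, O(¬declare_conflict → ¬reboot_node), the K-axiom yields O(¬reboot_node).
The contrapositive of premise 1 (O(¬summon_witness → reboot_node)) is O(¬reboot_node → summon_witness), and O(¬reboot_node) is already established, so O(summon_witness).
The contrapositive of premise 3 (O(¬audit_appeal → ¬summon_witness)) is O(summon_witness → audit_appeal), and O(summon_witness) is already established, so O(audit_appeal).
But premise 5 directly asserts O(¬audit_appeal).
We now have both O(audit_appeal) and O(¬audit_appeal) — audit_appeal is simultaneously obligatory and forbidden, violating the D-axiom.

Inconsistent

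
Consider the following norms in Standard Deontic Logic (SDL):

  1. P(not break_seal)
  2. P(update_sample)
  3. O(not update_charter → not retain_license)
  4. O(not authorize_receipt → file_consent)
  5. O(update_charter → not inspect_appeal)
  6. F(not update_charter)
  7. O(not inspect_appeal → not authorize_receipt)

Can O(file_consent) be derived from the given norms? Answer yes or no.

Yes

Premise 6, F(not update_charter), is equivalent to O(update_charter).
With premise 5, O(update_charter → not inspect_appeal), the K-axiom yields O(not inspect_appeal).
Premise 7 is O(not inspect_appeal → not authorize_receipt); since O(not inspect_appeal), deontic closure gives O(not authorize_receipt).
From O(not authorize_receipt) and premise 4, O(not authorize_receipt → file_consent), we obtain O(file_consent).
Premises 1, 2, 3 do not contribute to this derivation.
So O(file_consent) follows.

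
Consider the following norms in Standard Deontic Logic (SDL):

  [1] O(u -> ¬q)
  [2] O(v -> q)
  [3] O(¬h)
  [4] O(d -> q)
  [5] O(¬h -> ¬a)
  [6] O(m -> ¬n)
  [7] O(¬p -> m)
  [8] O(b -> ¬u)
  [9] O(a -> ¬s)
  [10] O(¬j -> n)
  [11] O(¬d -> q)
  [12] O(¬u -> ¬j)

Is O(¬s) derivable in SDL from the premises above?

No

Premise 9 is O(a -> ¬s), but O(a) is not derivable from the premises, so it does not yield O(¬s).
No other premise forces O(¬s). An ideal world satisfying every premise can still have ¬s false, so O(¬s) is not derivable.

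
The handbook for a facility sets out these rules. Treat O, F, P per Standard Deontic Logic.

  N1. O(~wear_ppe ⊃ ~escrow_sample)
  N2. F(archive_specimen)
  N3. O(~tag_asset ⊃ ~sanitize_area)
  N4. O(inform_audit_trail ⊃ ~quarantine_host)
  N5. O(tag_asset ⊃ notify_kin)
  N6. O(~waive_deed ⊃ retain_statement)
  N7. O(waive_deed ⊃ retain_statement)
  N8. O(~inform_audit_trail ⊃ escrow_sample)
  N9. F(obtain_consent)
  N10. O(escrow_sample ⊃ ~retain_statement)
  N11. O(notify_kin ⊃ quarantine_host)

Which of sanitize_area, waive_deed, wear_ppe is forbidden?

Premises 6 and 7 cover both cases: O(~waive_deed ⊃ retain_statement) and O(waive_deed ⊃ retain_statement). Since ~waive_deed ∨ waive_deed is a tautology, O(retain_statement) follows.
The contrapositive of premise 10 (O(escrow_sample ⊃ ~retain_statement)) is O(retain_statement ⊃ ~escrow_sample), and O(retain_statement) is already established, so O(~escrow_sample).
The contrapositive of premise 8 (O(~inform_audit_trail ⊃ escrow_sample)) is O(~escrow_sample ⊃ inform_audit_trail), and O(~escrow_sample) is already established, so O(inform_audit_trail).
Premise 4 is O(inform_audit_trail ⊃ ~quarantine_host); since O(inform_audit_trail), deontic closure gives O(~quarantine_host).
The contrapositive of premise 11 (O(notify_kin ⊃ quarantine_host)) is O(~quarantine_host ⊃ ~notify_kin), and O(~quarantine_host) is already established, so O(~notify_kin).
Premise 5, O(tag_asset ⊃ notify_kin), contraposes to O(~notify_kin ⊃ ~tag_asset); with O(~notify_kin) we get O(~tag_asset).
Premise 3 is O(~tag_asset ⊃ ~sanitize_area); since O(~tag_asset), deontic closure gives O(~sanitize_area).
So O(~sanitize_area) holds, i.e. sanitize_area is forbidden. None of the other listed options is forbidden under the premises.

sanitize_area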